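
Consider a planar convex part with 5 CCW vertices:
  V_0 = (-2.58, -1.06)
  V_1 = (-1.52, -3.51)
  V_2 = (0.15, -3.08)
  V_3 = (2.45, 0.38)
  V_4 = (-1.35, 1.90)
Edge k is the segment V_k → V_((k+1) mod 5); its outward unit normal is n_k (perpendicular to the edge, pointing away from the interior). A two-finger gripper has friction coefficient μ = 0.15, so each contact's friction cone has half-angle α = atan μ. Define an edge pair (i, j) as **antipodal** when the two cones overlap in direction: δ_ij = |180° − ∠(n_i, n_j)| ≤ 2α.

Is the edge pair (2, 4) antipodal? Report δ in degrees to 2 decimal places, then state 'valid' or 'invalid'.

α = atan 0.15 = 8.53°;  2α = 17.06°
edge 2: e_2 = (+2.30, +3.46);  n_2 = (+0.8328, -0.5536)
edge 4: e_4 = (-1.23, -2.96);  n_4 = (-0.9234, +0.3837)
∠(n_2, n_4) = 168.95°
δ = |180° − 168.95°| = 11.05°
11.05° ≤ 2α = 17.06°  →  valid

δ = 11.05°, valid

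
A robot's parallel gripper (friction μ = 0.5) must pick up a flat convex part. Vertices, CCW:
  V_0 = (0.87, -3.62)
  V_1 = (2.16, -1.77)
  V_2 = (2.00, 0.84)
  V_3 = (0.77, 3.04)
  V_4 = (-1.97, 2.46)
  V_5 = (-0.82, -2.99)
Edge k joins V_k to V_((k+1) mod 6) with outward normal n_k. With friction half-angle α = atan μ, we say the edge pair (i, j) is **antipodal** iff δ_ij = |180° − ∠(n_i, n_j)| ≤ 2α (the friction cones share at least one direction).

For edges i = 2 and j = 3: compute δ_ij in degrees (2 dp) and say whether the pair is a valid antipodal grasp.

α = atan 0.5 = 26.57°;  2α = 53.13°
edge 2: e_2 = (-1.23, +2.20);  n_2 = (+0.8728, +0.4880)
edge 3: e_3 = (-2.74, -0.58);  n_3 = (-0.2071, +0.9783)
∠(n_2, n_3) = 72.74°
δ = |180° − 72.74°| = 107.26°
107.26° > 2α = 53.13°  →  invalid

δ = 107.26°, invalid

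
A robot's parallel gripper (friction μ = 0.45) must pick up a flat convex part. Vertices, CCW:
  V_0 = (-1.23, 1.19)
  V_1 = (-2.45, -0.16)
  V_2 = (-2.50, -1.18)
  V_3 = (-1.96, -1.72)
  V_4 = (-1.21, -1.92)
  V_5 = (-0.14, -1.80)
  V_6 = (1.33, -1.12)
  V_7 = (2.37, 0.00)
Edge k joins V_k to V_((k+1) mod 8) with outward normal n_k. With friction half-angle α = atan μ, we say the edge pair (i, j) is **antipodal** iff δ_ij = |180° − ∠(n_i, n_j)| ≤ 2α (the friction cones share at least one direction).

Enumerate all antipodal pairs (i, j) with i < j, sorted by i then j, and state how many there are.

count = 8; pairs: (0,4), (0,5), (0,6), (1,6), (2,7), (3,7), (4,7), (5,7)

α = atan 0.45 = 24.23°;  2α = 48.46°
n_0 = (-0.7419, +0.6705)
n_1 = (-0.9988, +0.0490)
n_2 = (-0.7071, -0.7071)
n_3 = (-0.2577, -0.9662)
n_4 = (+0.1115, -0.9938)
n_5 = (+0.4198, -0.9076)
n_6 = (+0.7328, -0.6805)
n_7 = (+0.3139, +0.9495)
  (0,1): δ = 140.70°  ·
  (0,2): δ = 92.90°  ·
  (0,3): δ = 62.83°  ·
  (0,4): δ = 41.50°  ✓
  (0,5): δ = 23.07°  ✓
  (0,6): δ = 0.77°  ✓
  (0,7): δ = 113.81°  ·
  (1,2): δ = 132.19°  ·
  (1,3): δ = 102.13°  ·
  (1,4): δ = 80.79°  ·
  (1,5): δ = 62.37°  ·
  (1,6): δ = 40.07°  ✓
  (1,7): δ = 74.51°  ·
  (2,3): δ = 149.93°  ·
  (2,4): δ = 128.60°  ·
  (2,5): δ = 110.18°  ·
  (2,6): δ = 87.88°  ·
  (2,7): δ = 26.71°  ✓
  (3,4): δ = 158.67°  ·
  (3,5): δ = 140.24°  ·
  (3,6): δ = 117.95°  ·
  (3,7): δ = 3.36°  ✓
  (4,5): δ = 161.57°  ·
  (4,6): δ = 139.28°  ·
  (4,7): δ = 24.69°  ✓
  (5,6): δ = 157.70°  ·
  (5,7): δ = 43.12°  ✓
  (6,7): δ = 65.41°  ·
antipodal pairs: 8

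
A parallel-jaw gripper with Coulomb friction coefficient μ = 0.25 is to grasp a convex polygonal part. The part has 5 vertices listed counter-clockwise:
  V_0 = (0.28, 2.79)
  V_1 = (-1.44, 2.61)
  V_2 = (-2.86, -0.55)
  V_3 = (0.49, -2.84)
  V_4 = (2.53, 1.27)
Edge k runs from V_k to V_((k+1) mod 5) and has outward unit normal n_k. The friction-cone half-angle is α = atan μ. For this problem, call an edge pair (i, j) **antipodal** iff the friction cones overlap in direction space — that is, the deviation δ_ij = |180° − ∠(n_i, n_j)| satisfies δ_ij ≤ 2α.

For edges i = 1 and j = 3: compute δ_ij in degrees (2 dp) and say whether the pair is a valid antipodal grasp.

δ = 2.20°, valid

α = atan 0.25 = 14.04°;  2α = 28.07°
edge 1: e_1 = (-1.42, -3.16);  n_1 = (-0.9121, +0.4099)
edge 3: e_3 = (+2.04, +4.11);  n_3 = (+0.8957, -0.4446)
∠(n_1, n_3) = 177.80°
δ = |180° − 177.80°| = 2.20°
2.20° ≤ 2α = 28.07°  →  valid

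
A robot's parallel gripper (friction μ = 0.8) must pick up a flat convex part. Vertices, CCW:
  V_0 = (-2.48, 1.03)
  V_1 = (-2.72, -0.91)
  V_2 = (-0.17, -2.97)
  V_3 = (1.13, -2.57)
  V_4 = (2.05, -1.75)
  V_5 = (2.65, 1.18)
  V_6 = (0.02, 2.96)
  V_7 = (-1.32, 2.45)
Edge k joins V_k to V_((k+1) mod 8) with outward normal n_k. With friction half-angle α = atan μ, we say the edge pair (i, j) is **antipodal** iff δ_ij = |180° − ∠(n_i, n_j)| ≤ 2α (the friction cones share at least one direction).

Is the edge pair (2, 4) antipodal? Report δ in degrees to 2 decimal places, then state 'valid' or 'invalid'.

δ = 118.68°, invalid

α = atan 0.8 = 38.66°;  2α = 77.32°
edge 2: e_2 = (+1.30, +0.40);  n_2 = (+0.2941, -0.9558)
edge 4: e_4 = (+0.60, +2.93);  n_4 = (+0.9797, -0.2006)
∠(n_2, n_4) = 61.32°
δ = |180° − 61.32°| = 118.68°
118.68° > 2α = 77.32°  →  invalid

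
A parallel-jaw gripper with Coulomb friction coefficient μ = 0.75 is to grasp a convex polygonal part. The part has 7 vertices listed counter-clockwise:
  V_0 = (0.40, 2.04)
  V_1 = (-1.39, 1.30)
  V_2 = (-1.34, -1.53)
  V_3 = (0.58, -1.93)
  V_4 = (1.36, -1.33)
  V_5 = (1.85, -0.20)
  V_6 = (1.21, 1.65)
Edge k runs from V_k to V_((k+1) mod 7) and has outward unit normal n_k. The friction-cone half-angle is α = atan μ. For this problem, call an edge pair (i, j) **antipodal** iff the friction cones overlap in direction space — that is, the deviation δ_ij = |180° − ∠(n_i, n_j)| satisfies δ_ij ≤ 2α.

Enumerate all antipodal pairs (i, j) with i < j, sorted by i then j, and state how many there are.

count = 10; pairs: (0,2), (0,3), (0,4), (1,3), (1,4), (1,5), (1,6), (2,5), (2,6), (3,6)

α = atan 0.75 = 36.87°;  2α = 73.74°
n_0 = (-0.3820, +0.9241)
n_1 = (-0.9998, -0.0177)
n_2 = (-0.2040, -0.9790)
n_3 = (+0.6097, -0.7926)
n_4 = (+0.9175, -0.3978)
n_5 = (+0.9450, +0.3269)
n_6 = (+0.4338, +0.9010)
  (0,1): δ = 111.45°  ·
  (0,2): δ = 34.23°  ✓
  (0,3): δ = 15.11°  ✓
  (0,4): δ = 44.10°  ✓
  (0,5): δ = 86.62°  ·
  (0,6): δ = 131.83°  ·
  (1,2): δ = 102.78°  ·
  (1,3): δ = 53.44°  ✓
  (1,4): δ = 24.46°  ✓
  (1,5): δ = 18.07°  ✓
  (1,6): δ = 63.28°  ✓
  (2,3): δ = 130.66°  ·
  (2,4): δ = 101.67°  ·
  (2,5): δ = 59.15°  ✓
  (2,6): δ = 13.94°  ✓
  (3,4): δ = 151.01°  ·
  (3,5): δ = 108.49°  ·
  (3,6): δ = 63.28°  ✓
  (4,5): δ = 137.47°  ·
  (4,6): δ = 92.27°  ·
  (5,6): δ = 134.79°  ·
antipodal pairs: 10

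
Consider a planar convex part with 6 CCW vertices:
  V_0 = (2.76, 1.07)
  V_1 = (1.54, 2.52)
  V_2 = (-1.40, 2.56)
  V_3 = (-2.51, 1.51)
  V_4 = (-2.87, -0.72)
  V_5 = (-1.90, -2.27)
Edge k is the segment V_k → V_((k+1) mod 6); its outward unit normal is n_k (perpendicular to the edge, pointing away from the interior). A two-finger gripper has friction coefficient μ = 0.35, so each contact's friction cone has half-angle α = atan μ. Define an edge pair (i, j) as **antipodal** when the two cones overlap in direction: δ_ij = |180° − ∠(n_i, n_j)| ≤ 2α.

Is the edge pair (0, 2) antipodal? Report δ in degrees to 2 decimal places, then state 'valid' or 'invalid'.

δ = 86.67°, invalid

α = atan 0.35 = 19.29°;  2α = 38.58°
edge 0: e_0 = (-1.22, +1.45);  n_0 = (+0.7652, +0.6438)
edge 2: e_2 = (-1.11, -1.05);  n_2 = (-0.6872, +0.7265)
∠(n_0, n_2) = 93.33°
δ = |180° − 93.33°| = 86.67°
86.67° > 2α = 38.58°  →  invalid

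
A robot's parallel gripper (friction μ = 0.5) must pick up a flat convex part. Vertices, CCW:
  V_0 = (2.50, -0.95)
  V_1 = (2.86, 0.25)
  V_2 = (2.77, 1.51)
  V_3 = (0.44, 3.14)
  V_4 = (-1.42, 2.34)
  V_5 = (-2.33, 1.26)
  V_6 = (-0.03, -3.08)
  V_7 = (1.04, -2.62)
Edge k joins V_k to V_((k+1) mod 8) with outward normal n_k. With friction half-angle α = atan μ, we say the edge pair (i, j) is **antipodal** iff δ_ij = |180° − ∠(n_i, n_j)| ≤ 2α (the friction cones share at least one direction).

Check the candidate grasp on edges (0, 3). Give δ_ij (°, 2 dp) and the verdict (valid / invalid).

δ = 50.03°, valid

α = atan 0.5 = 26.57°;  2α = 53.13°
edge 0: e_0 = (+0.36, +1.20);  n_0 = (+0.9578, -0.2873)
edge 3: e_3 = (-1.86, -0.80);  n_3 = (-0.3951, +0.9186)
∠(n_0, n_3) = 129.97°
δ = |180° − 129.97°| = 50.03°
50.03° ≤ 2α = 53.13°  →  valid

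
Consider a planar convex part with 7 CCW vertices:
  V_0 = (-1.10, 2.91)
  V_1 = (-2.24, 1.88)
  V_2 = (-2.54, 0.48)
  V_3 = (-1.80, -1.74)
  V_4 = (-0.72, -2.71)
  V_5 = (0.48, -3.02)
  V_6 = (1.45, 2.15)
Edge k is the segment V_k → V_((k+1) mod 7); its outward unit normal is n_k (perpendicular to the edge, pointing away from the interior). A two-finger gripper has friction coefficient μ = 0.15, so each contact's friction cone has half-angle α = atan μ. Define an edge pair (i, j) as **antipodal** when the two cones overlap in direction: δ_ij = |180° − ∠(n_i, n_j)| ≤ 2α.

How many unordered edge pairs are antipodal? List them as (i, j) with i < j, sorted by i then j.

count = 2; pairs: (1,5), (4,6)

α = atan 0.15 = 8.53°;  2α = 17.06°
n_0 = (-0.6704, +0.7420)
n_1 = (-0.9778, +0.2095)
n_2 = (-0.9487, -0.3162)
n_3 = (-0.6682, -0.7440)
n_4 = (-0.2501, -0.9682)
n_5 = (+0.9829, -0.1844)
n_6 = (+0.2856, +0.9583)
  (0,1): δ = 144.19°  ·
  (0,2): δ = 113.66°  ·
  (0,3): δ = 84.03°  ·
  (0,4): δ = 56.58°  ·
  (0,5): δ = 37.28°  ·
  (0,6): δ = 121.31°  ·
  (1,2): δ = 149.47°  ·
  (1,3): δ = 119.83°  ·
  (1,4): δ = 92.39°  ·
  (1,5): δ = 1.47°  ✓
  (1,6): δ = 85.50°  ·
  (2,3): δ = 150.36°  ·
  (2,4): δ = 122.92°  ·
  (2,5): δ = 29.06°  ·
  (2,6): δ = 54.97°  ·
  (3,4): δ = 152.56°  ·
  (3,5): δ = 58.70°  ·
  (3,6): δ = 25.33°  ·
  (4,5): δ = 86.14°  ·
  (4,6): δ = 2.11°  ✓
  (5,6): δ = 95.97°  ·
antipodal pairs: 2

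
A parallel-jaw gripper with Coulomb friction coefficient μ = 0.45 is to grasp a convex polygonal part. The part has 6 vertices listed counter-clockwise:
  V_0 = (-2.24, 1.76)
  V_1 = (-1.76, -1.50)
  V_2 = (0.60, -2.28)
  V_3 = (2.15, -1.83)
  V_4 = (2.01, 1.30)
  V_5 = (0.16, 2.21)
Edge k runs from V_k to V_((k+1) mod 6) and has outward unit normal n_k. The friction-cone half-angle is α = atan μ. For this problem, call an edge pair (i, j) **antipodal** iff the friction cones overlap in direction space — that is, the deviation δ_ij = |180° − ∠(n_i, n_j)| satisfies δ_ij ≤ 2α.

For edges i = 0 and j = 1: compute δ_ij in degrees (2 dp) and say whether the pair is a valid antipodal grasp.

δ = 116.67°, invalid

α = atan 0.45 = 24.23°;  2α = 48.46°
edge 0: e_0 = (+0.48, -3.26);  n_0 = (-0.9893, -0.1457)
edge 1: e_1 = (+2.36, -0.78);  n_1 = (-0.3138, -0.9495)
∠(n_0, n_1) = 63.33°
δ = |180° − 63.33°| = 116.67°
116.67° > 2α = 48.46°  →  invalid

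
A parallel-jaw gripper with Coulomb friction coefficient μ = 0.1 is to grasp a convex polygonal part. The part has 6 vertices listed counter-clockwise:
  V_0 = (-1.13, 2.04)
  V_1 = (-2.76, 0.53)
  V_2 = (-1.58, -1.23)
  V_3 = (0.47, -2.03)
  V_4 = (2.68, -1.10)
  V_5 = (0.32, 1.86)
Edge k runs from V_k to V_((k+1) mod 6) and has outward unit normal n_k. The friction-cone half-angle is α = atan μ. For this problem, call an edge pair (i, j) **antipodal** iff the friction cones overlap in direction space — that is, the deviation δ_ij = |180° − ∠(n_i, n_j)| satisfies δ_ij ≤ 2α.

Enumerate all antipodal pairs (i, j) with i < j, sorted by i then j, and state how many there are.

α = atan 0.1 = 5.71°;  2α = 11.42°
n_0 = (-0.6796, +0.7336)
n_1 = (-0.8306, -0.5569)
n_2 = (-0.3635, -0.9316)
n_3 = (+0.3879, -0.9217)
n_4 = (+0.7819, +0.6234)
n_5 = (+0.1232, +0.9924)
  (0,1): δ = 98.97°  ·
  (0,2): δ = 64.13°  ·
  (0,3): δ = 19.99°  ·
  (0,4): δ = 85.75°  ·
  (0,5): δ = 130.11°  ·
  (1,2): δ = 145.16°  ·
  (1,3): δ = 101.02°  ·
  (1,4): δ = 4.73°  ✓
  (1,5): δ = 49.08°  ·
  (2,3): δ = 135.86°  ·
  (2,4): δ = 30.12°  ·
  (2,5): δ = 14.24°  ·
  (3,4): δ = 74.26°  ·
  (3,5): δ = 29.90°  ·
  (4,5): δ = 135.64°  ·
antipodal pairs: 1

count = 1; pairs: (1,4)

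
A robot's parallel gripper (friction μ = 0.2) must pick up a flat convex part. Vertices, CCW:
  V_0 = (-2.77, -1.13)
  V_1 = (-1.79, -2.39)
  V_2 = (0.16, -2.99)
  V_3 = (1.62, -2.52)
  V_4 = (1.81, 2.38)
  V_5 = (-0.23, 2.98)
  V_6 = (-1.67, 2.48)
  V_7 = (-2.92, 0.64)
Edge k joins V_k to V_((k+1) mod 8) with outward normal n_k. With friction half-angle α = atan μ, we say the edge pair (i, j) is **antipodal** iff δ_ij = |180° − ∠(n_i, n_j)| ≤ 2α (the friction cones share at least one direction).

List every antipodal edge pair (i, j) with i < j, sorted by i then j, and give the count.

count = 3; pairs: (1,4), (2,5), (3,7)

α = atan 0.2 = 11.31°;  2α = 22.62°
n_0 = (-0.7894, -0.6139)
n_1 = (-0.2941, -0.9558)
n_2 = (+0.3064, -0.9519)
n_3 = (+0.9992, -0.0387)
n_4 = (+0.2822, +0.9594)
n_5 = (-0.3280, +0.9447)
n_6 = (-0.8272, +0.5619)
n_7 = (-0.9964, -0.0844)
  (0,1): δ = 144.98°  ·
  (0,2): δ = 110.03°  ·
  (0,3): δ = 40.10°  ·
  (0,4): δ = 35.74°  ·
  (0,5): δ = 71.27°  ·
  (0,6): δ = 107.93°  ·
  (0,7): δ = 146.97°  ·
  (1,2): δ = 145.05°  ·
  (1,3): δ = 75.12°  ·
  (1,4): δ = 0.71°  ✓
  (1,5): δ = 36.25°  ·
  (1,6): δ = 72.91°  ·
  (1,7): δ = 111.95°  ·
  (2,3): δ = 110.06°  ·
  (2,4): δ = 34.23°  ·
  (2,5): δ = 1.30°  ✓
  (2,6): δ = 37.97°  ·
  (2,7): δ = 77.00°  ·
  (3,4): δ = 104.17°  ·
  (3,5): δ = 68.63°  ·
  (3,6): δ = 31.97°  ·
  (3,7): δ = 7.06°  ✓
  (4,5): δ = 144.46°  ·
  (4,6): δ = 107.80°  ·
  (4,7): δ = 68.77°  ·
  (5,6): δ = 143.34°  ·
  (5,7): δ = 104.30°  ·
  (6,7): δ = 140.97°  ·
antipodal pairs: 3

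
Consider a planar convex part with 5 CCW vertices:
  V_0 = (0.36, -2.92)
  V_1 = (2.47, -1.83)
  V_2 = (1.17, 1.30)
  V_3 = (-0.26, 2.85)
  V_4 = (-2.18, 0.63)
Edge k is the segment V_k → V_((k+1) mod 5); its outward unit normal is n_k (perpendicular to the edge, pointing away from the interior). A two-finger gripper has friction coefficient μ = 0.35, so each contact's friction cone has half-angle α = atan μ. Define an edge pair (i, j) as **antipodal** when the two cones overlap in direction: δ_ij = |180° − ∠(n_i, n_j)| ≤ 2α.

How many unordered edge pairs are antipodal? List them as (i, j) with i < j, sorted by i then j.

count = 3; pairs: (0,3), (1,4), (2,4)

α = atan 0.35 = 19.29°;  2α = 38.58°
n_0 = (+0.4590, -0.8885)
n_1 = (+0.9235, +0.3836)
n_2 = (+0.7350, +0.6781)
n_3 = (-0.7564, +0.6542)
n_4 = (-0.8133, -0.5819)
  (0,1): δ = 94.77°  ·
  (0,2): δ = 74.63°  ·
  (0,3): δ = 21.82°  ✓
  (0,4): δ = 98.26°  ·
  (1,2): δ = 159.86°  ·
  (1,3): δ = 63.41°  ·
  (1,4): δ = 13.03°  ✓
  (2,3): δ = 83.55°  ·
  (2,4): δ = 7.11°  ✓
  (3,4): δ = 103.56°  ·
antipodal pairs: 3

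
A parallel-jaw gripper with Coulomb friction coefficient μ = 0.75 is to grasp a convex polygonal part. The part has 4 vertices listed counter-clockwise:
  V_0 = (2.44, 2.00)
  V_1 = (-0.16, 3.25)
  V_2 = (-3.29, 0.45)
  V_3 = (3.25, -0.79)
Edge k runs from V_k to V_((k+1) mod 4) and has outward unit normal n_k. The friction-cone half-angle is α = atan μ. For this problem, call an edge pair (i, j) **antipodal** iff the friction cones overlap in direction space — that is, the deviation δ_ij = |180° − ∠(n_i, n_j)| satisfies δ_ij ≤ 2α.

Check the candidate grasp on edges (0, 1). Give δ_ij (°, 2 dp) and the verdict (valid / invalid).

δ = 112.51°, invalid

α = atan 0.75 = 36.87°;  2α = 73.74°
edge 0: e_0 = (-2.60, +1.25);  n_0 = (+0.4333, +0.9013)
edge 1: e_1 = (-3.13, -2.80);  n_1 = (-0.6667, +0.7453)
∠(n_0, n_1) = 67.49°
δ = |180° − 67.49°| = 112.51°
112.51° > 2α = 73.74°  →  invalid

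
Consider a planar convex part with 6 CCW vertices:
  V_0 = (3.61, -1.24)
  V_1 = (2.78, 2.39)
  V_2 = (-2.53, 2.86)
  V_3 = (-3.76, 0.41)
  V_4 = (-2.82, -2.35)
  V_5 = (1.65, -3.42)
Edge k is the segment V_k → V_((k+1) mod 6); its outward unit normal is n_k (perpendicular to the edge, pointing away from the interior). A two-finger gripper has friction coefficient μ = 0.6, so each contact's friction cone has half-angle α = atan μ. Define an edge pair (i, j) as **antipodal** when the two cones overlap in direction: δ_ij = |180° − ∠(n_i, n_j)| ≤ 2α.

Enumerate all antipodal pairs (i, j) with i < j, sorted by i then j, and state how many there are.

count = 6; pairs: (0,2), (0,3), (1,4), (1,5), (2,5), (3,5)

α = atan 0.6 = 30.96°;  2α = 61.93°
n_0 = (+0.9748, +0.2229)
n_1 = (+0.0882, +0.9961)
n_2 = (-0.8937, +0.4487)
n_3 = (-0.9466, -0.3224)
n_4 = (-0.2328, -0.9725)
n_5 = (+0.7436, -0.6686)
  (0,1): δ = 107.94°  ·
  (0,2): δ = 39.54°  ✓
  (0,3): δ = 5.93°  ✓
  (0,4): δ = 63.66°  ·
  (0,5): δ = 125.16°  ·
  (1,2): δ = 111.60°  ·
  (1,3): δ = 66.13°  ·
  (1,4): δ = 8.40°  ✓
  (1,5): δ = 53.10°  ✓
  (2,3): δ = 134.53°  ·
  (2,4): δ = 76.80°  ·
  (2,5): δ = 15.30°  ✓
  (3,4): δ = 122.27°  ·
  (3,5): δ = 60.77°  ✓
  (4,5): δ = 118.50°  ·
antipodal pairs: 6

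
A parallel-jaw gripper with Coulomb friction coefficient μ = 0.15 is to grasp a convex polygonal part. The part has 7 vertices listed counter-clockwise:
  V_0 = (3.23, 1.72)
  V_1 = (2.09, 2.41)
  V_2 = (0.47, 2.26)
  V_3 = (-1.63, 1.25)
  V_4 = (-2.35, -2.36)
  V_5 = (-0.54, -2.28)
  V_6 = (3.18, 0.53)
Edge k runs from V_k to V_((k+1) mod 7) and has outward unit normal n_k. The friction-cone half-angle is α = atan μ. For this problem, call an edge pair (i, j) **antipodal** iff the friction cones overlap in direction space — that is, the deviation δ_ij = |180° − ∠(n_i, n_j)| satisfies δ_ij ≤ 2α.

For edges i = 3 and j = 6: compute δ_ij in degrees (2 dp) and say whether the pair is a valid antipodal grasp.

δ = 8.87°, valid

α = atan 0.15 = 8.53°;  2α = 17.06°
edge 3: e_3 = (-0.72, -3.61);  n_3 = (-0.9807, +0.1956)
edge 6: e_6 = (+0.05, +1.19);  n_6 = (+0.9991, -0.0420)
∠(n_3, n_6) = 171.13°
δ = |180° − 171.13°| = 8.87°
8.87° ≤ 2α = 17.06°  →  valid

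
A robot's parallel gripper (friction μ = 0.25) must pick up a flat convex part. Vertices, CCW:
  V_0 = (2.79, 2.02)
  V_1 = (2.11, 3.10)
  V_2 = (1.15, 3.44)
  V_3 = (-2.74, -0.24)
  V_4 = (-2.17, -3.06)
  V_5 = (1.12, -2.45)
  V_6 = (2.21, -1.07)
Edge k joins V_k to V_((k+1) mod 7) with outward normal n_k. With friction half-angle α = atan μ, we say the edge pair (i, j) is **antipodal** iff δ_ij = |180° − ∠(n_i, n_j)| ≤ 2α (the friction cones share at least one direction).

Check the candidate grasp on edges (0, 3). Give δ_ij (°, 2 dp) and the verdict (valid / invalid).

α = atan 0.25 = 14.04°;  2α = 28.07°
edge 0: e_0 = (-0.68, +1.08);  n_0 = (+0.8462, +0.5328)
edge 3: e_3 = (+0.57, -2.82);  n_3 = (-0.9802, -0.1981)
∠(n_0, n_3) = 159.23°
δ = |180° − 159.23°| = 20.77°
20.77° ≤ 2α = 28.07°  →  valid

δ = 20.77°, valid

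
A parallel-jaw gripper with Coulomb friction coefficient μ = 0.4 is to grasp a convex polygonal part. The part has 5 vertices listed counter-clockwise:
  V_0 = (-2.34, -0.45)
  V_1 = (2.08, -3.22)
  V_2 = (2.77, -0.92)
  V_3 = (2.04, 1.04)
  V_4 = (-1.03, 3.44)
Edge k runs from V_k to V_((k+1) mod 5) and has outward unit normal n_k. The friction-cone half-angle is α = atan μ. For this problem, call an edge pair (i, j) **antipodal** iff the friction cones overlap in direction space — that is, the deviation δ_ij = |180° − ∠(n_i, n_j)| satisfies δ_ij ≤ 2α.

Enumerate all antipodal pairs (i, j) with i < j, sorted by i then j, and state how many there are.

α = atan 0.4 = 21.80°;  2α = 43.60°
n_0 = (-0.5310, -0.8474)
n_1 = (+0.9578, -0.2873)
n_2 = (+0.9371, +0.3490)
n_3 = (+0.6159, +0.7878)
n_4 = (-0.9477, +0.3191)
  (0,1): δ = 74.62°  ·
  (0,2): δ = 37.50°  ✓
  (0,3): δ = 5.94°  ✓
  (0,4): δ = 103.46°  ·
  (1,2): δ = 142.87°  ·
  (1,3): δ = 111.32°  ·
  (1,4): δ = 1.91°  ✓
  (2,3): δ = 148.44°  ·
  (2,4): δ = 39.04°  ✓
  (3,4): δ = 70.59°  ·
antipodal pairs: 4

count = 4; pairs: (0,2), (0,3), (1,4), (2,4)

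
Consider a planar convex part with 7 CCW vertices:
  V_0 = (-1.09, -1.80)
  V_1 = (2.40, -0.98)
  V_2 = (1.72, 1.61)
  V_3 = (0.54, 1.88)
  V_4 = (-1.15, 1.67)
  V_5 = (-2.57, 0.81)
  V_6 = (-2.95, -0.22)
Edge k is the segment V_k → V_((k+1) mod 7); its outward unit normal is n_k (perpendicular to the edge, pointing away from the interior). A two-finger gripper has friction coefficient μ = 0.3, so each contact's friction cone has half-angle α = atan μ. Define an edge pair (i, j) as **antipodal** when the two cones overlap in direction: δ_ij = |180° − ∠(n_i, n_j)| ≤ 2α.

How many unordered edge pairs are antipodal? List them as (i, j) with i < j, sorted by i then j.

count = 4; pairs: (0,2), (0,3), (0,4), (2,6)

α = atan 0.3 = 16.70°;  2α = 33.40°
n_0 = (+0.2287, -0.9735)
n_1 = (+0.9672, +0.2539)
n_2 = (+0.2230, +0.9748)
n_3 = (-0.1233, +0.9924)
n_4 = (-0.5180, +0.8554)
n_5 = (-0.9382, +0.3461)
n_6 = (-0.6474, -0.7621)
  (0,1): δ = 88.51°  ·
  (0,2): δ = 26.11°  ✓
  (0,3): δ = 6.14°  ✓
  (0,4): δ = 17.98°  ✓
  (0,5): δ = 56.53°  ·
  (0,6): δ = 126.43°  ·
  (1,2): δ = 117.60°  ·
  (1,3): δ = 97.63°  ·
  (1,4): δ = 73.51°  ·
  (1,5): δ = 34.96°  ·
  (1,6): δ = 34.94°  ·
  (2,3): δ = 160.03°  ·
  (2,4): δ = 135.91°  ·
  (2,5): δ = 97.36°  ·
  (2,6): δ = 27.46°  ✓
  (3,4): δ = 155.88°  ·
  (3,5): δ = 117.33°  ·
  (3,6): δ = 47.43°  ·
  (4,5): δ = 141.45°  ·
  (4,6): δ = 71.55°  ·
  (5,6): δ = 110.10°  ·
antipodal pairs: 4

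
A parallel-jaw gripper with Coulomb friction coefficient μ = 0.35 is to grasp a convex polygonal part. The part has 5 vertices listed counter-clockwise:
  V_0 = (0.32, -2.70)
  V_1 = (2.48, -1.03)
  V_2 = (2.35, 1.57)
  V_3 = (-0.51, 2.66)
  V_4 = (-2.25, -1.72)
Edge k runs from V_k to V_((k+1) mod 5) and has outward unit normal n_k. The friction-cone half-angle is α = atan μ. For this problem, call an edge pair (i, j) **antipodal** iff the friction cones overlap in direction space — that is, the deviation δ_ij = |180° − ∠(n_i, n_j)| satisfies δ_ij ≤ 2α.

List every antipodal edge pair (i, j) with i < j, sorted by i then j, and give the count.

count = 3; pairs: (0,3), (1,3), (2,4)

α = atan 0.35 = 19.29°;  2α = 38.58°
n_0 = (+0.6117, -0.7911)
n_1 = (+0.9988, +0.0499)
n_2 = (+0.3561, +0.9344)
n_3 = (-0.9294, +0.3692)
n_4 = (-0.3563, -0.9344)
  (0,1): δ = 124.85°  ·
  (0,2): δ = 58.57°  ·
  (0,3): δ = 30.62°  ✓
  (0,4): δ = 121.42°  ·
  (1,2): δ = 113.73°  ·
  (1,3): δ = 24.53°  ✓
  (1,4): δ = 66.26°  ·
  (2,3): δ = 90.80°  ·
  (2,4): δ = 0.01°  ✓
  (3,4): δ = 89.21°  ·
antipodal pairs: 3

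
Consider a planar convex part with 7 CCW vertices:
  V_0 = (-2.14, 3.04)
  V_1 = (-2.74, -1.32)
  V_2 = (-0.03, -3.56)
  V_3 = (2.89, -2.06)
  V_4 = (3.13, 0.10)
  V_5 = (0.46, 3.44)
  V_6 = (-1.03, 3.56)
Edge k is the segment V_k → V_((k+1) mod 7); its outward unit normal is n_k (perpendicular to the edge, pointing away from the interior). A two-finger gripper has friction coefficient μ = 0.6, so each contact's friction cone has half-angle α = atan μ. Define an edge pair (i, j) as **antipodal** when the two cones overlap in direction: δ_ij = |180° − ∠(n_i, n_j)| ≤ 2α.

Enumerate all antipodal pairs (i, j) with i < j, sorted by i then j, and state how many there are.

α = atan 0.6 = 30.96°;  2α = 61.93°
n_0 = (-0.9907, +0.1363)
n_1 = (-0.6371, -0.7708)
n_2 = (+0.4569, -0.8895)
n_3 = (+0.9939, -0.1104)
n_4 = (+0.7811, +0.6244)
n_5 = (+0.0803, +0.9968)
n_6 = (-0.4242, +0.9056)
  (0,1): δ = 121.74°  ·
  (0,2): δ = 54.97°  ✓
  (0,3): δ = 1.50°  ✓
  (0,4): δ = 46.47°  ✓
  (0,5): δ = 93.23°  ·
  (0,6): δ = 122.94°  ·
  (1,2): δ = 113.23°  ·
  (1,3): δ = 56.76°  ✓
  (1,4): δ = 11.79°  ✓
  (1,5): δ = 34.97°  ✓
  (1,6): δ = 64.68°  ·
  (2,3): δ = 123.53°  ·
  (2,4): δ = 78.55°  ·
  (2,5): δ = 31.79°  ✓
  (2,6): δ = 2.09°  ✓
  (3,4): δ = 135.02°  ·
  (3,5): δ = 88.26°  ·
  (3,6): δ = 58.56°  ✓
  (4,5): δ = 133.24°  ·
  (4,6): δ = 103.54°  ·
  (5,6): δ = 150.29°  ·
antipodal pairs: 9

count = 9; pairs: (0,2), (0,3), (0,4), (1,3), (1,4), (1,5), (2,5), (2,6), (3,6)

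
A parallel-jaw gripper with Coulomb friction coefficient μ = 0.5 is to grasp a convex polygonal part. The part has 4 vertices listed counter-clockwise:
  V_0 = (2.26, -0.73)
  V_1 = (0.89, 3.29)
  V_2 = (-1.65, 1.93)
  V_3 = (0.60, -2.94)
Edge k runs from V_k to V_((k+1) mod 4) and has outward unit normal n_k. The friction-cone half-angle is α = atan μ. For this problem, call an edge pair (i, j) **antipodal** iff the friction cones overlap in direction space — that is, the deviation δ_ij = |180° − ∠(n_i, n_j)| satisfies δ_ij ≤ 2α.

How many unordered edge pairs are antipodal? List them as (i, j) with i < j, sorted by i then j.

α = atan 0.5 = 26.57°;  2α = 53.13°
n_0 = (+0.9465, +0.3226)
n_1 = (-0.4720, +0.8816)
n_2 = (-0.9078, -0.4194)
n_3 = (+0.7996, -0.6006)
  (0,1): δ = 80.65°  ·
  (0,2): δ = 5.98°  ✓
  (0,3): δ = 124.27°  ·
  (1,2): δ = 93.37°  ·
  (1,3): δ = 24.92°  ✓
  (2,3): δ = 61.71°  ·
antipodal pairs: 2

count = 2; pairs: (0,2), (1,3)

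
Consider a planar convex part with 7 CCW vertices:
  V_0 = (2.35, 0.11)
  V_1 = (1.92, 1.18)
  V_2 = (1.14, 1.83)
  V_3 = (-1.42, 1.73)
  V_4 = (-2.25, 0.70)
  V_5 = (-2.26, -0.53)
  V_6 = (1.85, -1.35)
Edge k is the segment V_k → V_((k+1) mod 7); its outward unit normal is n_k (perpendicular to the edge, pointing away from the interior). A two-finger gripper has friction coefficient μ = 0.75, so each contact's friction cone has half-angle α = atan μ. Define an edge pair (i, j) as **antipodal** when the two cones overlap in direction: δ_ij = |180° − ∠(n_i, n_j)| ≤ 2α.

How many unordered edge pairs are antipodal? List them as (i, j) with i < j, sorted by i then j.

α = atan 0.75 = 36.87°;  2α = 73.74°
n_0 = (+0.9279, +0.3729)
n_1 = (+0.6402, +0.7682)
n_2 = (-0.0390, +0.9992)
n_3 = (-0.7787, +0.6275)
n_4 = (-1.0000, +0.0081)
n_5 = (-0.1957, -0.9807)
n_6 = (+0.9461, -0.3240)
  (0,1): δ = 151.70°  ·
  (0,2): δ = 109.66°  ·
  (0,3): δ = 60.76°  ✓
  (0,4): δ = 22.36°  ✓
  (0,5): δ = 56.82°  ✓
  (0,6): δ = 139.20°  ·
  (1,2): δ = 137.96°  ·
  (1,3): δ = 89.06°  ·
  (1,4): δ = 50.66°  ✓
  (1,5): δ = 28.52°  ✓
  (1,6): δ = 110.90°  ·
  (2,3): δ = 131.10°  ·
  (2,4): δ = 92.70°  ·
  (2,5): δ = 13.52°  ✓
  (2,6): δ = 68.86°  ✓
  (3,4): δ = 141.60°  ·
  (3,5): δ = 62.42°  ✓
  (3,6): δ = 19.96°  ✓
  (4,5): δ = 100.82°  ·
  (4,6): δ = 18.44°  ✓
  (5,6): δ = 97.62°  ·
antipodal pairs: 10

count = 10; pairs: (0,3), (0,4), (0,5), (1,4), (1,5), (2,5), (2,6), (3,5), (3,6), (4,6)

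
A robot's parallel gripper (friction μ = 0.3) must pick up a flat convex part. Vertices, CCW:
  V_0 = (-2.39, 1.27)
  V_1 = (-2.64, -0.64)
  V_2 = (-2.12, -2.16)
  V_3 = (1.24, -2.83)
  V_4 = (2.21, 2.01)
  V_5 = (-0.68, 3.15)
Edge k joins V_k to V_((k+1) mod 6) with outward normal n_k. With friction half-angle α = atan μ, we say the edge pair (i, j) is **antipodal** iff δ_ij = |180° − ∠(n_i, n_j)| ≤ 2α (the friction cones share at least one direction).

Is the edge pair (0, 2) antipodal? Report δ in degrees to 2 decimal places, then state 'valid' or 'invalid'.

δ = 93.82°, invalid

α = atan 0.3 = 16.70°;  2α = 33.40°
edge 0: e_0 = (-0.25, -1.91);  n_0 = (-0.9915, +0.1298)
edge 2: e_2 = (+3.36, -0.67);  n_2 = (-0.1956, -0.9807)
∠(n_0, n_2) = 86.18°
δ = |180° − 86.18°| = 93.82°
93.82° > 2α = 33.40°  →  invalid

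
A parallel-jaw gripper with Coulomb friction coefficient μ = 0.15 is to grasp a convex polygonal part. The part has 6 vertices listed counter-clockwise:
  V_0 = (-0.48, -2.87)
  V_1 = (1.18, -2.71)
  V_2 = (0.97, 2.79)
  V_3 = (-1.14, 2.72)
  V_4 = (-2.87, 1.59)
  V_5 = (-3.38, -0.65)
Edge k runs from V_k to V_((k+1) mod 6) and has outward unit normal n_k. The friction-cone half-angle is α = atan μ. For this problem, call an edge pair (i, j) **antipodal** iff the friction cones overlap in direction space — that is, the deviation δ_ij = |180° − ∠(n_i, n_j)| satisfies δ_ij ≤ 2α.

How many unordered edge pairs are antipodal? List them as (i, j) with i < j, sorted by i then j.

count = 2; pairs: (0,2), (1,4)

α = atan 0.15 = 8.53°;  2α = 17.06°
n_0 = (+0.0959, -0.9954)
n_1 = (+0.9993, +0.0382)
n_2 = (-0.0332, +0.9995)
n_3 = (-0.5469, +0.8372)
n_4 = (-0.9750, +0.2220)
n_5 = (-0.6079, -0.7940)
  (0,1): δ = 93.32°  ·
  (0,2): δ = 3.61°  ✓
  (0,3): δ = 27.65°  ·
  (0,4): δ = 71.67°  ·
  (0,5): δ = 137.06°  ·
  (1,2): δ = 90.29°  ·
  (1,3): δ = 59.03°  ·
  (1,4): δ = 15.01°  ✓
  (1,5): δ = 50.38°  ·
  (2,3): δ = 148.75°  ·
  (2,4): δ = 104.73°  ·
  (2,5): δ = 39.33°  ·
  (3,4): δ = 135.98°  ·
  (3,5): δ = 70.59°  ·
  (4,5): δ = 114.61°  ·
antipodal pairs: 2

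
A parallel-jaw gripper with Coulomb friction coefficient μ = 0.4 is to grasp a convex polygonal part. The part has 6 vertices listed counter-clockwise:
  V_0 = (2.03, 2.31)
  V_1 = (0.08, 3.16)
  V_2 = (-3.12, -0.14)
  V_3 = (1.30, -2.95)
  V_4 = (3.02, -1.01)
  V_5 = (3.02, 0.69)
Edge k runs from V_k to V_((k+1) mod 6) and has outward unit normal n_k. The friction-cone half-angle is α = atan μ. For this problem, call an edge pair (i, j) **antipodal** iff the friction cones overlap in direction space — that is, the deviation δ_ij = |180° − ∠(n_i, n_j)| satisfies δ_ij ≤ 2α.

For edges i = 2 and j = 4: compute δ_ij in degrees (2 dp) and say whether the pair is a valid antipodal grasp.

α = atan 0.4 = 21.80°;  2α = 43.60°
edge 2: e_2 = (+4.42, -2.81);  n_2 = (-0.5365, -0.8439)
edge 4: e_4 = (+0.00, +1.70);  n_4 = (+1.0000, -0.0000)
∠(n_2, n_4) = 122.45°
δ = |180° − 122.45°| = 57.55°
57.55° > 2α = 43.60°  →  invalid

δ = 57.55°, invalid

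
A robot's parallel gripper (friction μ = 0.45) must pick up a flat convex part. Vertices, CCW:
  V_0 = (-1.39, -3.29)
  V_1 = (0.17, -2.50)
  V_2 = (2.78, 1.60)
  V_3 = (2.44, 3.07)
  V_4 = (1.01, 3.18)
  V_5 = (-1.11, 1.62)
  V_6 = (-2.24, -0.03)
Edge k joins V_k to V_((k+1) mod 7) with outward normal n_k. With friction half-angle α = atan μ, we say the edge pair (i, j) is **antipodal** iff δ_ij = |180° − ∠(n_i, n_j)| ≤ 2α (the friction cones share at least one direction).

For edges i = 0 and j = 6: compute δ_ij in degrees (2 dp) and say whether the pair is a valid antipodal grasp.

α = atan 0.45 = 24.23°;  2α = 48.46°
edge 0: e_0 = (+1.56, +0.79);  n_0 = (+0.4518, -0.8921)
edge 6: e_6 = (+0.85, -3.26);  n_6 = (-0.9676, -0.2523)
∠(n_0, n_6) = 102.24°
δ = |180° − 102.24°| = 77.76°
77.76° > 2α = 48.46°  →  invalid

δ = 77.76°, invalid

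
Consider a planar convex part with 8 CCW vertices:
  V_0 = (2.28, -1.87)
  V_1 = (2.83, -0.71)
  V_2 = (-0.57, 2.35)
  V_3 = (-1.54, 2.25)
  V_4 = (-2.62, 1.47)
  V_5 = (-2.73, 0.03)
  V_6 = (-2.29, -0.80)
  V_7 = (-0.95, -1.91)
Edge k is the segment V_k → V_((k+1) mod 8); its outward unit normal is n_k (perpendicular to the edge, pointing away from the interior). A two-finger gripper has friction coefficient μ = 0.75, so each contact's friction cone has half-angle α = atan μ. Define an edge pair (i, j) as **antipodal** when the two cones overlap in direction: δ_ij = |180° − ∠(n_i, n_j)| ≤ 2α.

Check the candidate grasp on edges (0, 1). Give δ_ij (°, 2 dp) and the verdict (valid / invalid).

δ = 106.62°, invalid

α = atan 0.75 = 36.87°;  2α = 73.74°
edge 0: e_0 = (+0.55, +1.16);  n_0 = (+0.9036, -0.4284)
edge 1: e_1 = (-3.40, +3.06);  n_1 = (+0.6690, +0.7433)
∠(n_0, n_1) = 73.38°
δ = |180° − 73.38°| = 106.62°
106.62° > 2α = 73.74°  →  invalid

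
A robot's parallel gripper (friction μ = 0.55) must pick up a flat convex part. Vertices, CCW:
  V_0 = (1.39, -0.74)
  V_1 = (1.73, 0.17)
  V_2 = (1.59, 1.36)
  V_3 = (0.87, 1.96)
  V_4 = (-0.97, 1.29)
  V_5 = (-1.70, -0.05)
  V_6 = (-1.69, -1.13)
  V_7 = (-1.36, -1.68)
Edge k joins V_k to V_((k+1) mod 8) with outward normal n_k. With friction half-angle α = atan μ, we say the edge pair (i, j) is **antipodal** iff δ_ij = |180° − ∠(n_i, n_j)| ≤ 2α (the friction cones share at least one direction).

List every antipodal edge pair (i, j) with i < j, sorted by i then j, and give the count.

α = atan 0.55 = 28.81°;  2α = 57.62°
n_0 = (+0.9368, -0.3500)
n_1 = (+0.9932, +0.1168)
n_2 = (+0.6402, +0.7682)
n_3 = (-0.3422, +0.9396)
n_4 = (-0.8781, +0.4784)
n_5 = (-1.0000, -0.0093)
n_6 = (-0.8575, -0.5145)
n_7 = (+0.3234, -0.9462)
  (0,1): δ = 152.80°  ·
  (0,2): δ = 109.32°  ·
  (0,3): δ = 49.50°  ✓
  (0,4): δ = 8.09°  ✓
  (0,5): δ = 21.02°  ✓
  (0,6): δ = 51.45°  ✓
  (0,7): δ = 129.36°  ·
  (1,2): δ = 136.52°  ·
  (1,3): δ = 76.70°  ·
  (1,4): δ = 35.29°  ✓
  (1,5): δ = 6.18°  ✓
  (1,6): δ = 24.25°  ✓
  (1,7): δ = 102.16°  ·
  (2,3): δ = 120.19°  ·
  (2,4): δ = 78.77°  ·
  (2,5): δ = 49.66°  ✓
  (2,6): δ = 19.23°  ✓
  (2,7): δ = 58.68°  ·
  (3,4): δ = 138.59°  ·
  (3,5): δ = 109.48°  ·
  (3,6): δ = 79.04°  ·
  (3,7): δ = 1.14°  ✓
  (4,5): δ = 150.89°  ·
  (4,6): δ = 120.46°  ·
  (4,7): δ = 42.55°  ✓
  (5,6): δ = 149.57°  ·
  (5,7): δ = 71.66°  ·
  (6,7): δ = 102.09°  ·
antipodal pairs: 11

count = 11; pairs: (0,3), (0,4), (0,5), (0,6), (1,4), (1,5), (1,6), (2,5), (2,6), (3,7), (4,7)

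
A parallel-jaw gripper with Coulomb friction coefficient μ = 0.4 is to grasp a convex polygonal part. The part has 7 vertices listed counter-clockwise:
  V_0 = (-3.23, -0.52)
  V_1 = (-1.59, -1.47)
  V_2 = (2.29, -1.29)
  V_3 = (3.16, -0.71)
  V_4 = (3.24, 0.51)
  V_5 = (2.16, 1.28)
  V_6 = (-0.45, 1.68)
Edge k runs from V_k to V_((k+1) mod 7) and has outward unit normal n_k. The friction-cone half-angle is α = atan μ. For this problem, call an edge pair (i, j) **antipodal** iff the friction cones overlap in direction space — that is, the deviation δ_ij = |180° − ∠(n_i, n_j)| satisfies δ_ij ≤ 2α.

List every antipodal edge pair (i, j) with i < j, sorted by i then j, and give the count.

count = 7; pairs: (0,4), (0,5), (1,4), (1,5), (1,6), (2,5), (2,6)

α = atan 0.4 = 21.80°;  2α = 43.60°
n_0 = (-0.5012, -0.8653)
n_1 = (+0.0463, -0.9989)
n_2 = (+0.5547, -0.8321)
n_3 = (+0.9979, -0.0654)
n_4 = (+0.5805, +0.8142)
n_5 = (+0.1515, +0.9885)
n_6 = (-0.6206, +0.7842)
  (0,1): δ = 147.26°  ·
  (0,2): δ = 116.23°  ·
  (0,3): δ = 63.67°  ·
  (0,4): δ = 5.41°  ✓
  (0,5): δ = 21.37°  ✓
  (0,6): δ = 68.44°  ·
  (1,2): δ = 148.97°  ·
  (1,3): δ = 96.41°  ·
  (1,4): δ = 38.14°  ✓
  (1,5): δ = 11.37°  ✓
  (1,6): δ = 35.70°  ✓
  (2,3): δ = 127.44°  ·
  (2,4): δ = 69.18°  ·
  (2,5): δ = 42.40°  ✓
  (2,6): δ = 4.67°  ✓
  (3,4): δ = 121.74°  ·
  (3,5): δ = 94.96°  ·
  (3,6): δ = 47.89°  ·
  (4,5): δ = 153.23°  ·
  (4,6): δ = 106.16°  ·
  (5,6): δ = 132.93°  ·
antipodal pairs: 7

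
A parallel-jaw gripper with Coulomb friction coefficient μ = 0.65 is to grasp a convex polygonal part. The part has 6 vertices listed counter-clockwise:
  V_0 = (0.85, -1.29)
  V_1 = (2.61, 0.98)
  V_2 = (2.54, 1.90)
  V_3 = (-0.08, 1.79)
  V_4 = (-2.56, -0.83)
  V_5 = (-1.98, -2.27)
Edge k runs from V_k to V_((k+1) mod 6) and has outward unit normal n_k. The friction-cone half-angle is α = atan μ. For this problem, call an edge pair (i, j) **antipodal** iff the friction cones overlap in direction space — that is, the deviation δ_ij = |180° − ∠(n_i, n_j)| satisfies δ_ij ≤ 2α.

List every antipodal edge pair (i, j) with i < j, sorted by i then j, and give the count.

count = 7; pairs: (0,2), (0,3), (0,4), (1,3), (1,4), (2,5), (3,5)

α = atan 0.65 = 33.02°;  2α = 66.05°
n_0 = (+0.7903, -0.6127)
n_1 = (+0.9971, +0.0759)
n_2 = (-0.0419, +0.9991)
n_3 = (-0.7262, +0.6874)
n_4 = (-0.9276, -0.3736)
n_5 = (+0.3272, -0.9449)
  (0,1): δ = 137.86°  ·
  (0,2): δ = 49.81°  ✓
  (0,3): δ = 5.64°  ✓
  (0,4): δ = 59.73°  ✓
  (0,5): δ = 146.89°  ·
  (1,2): δ = 91.95°  ·
  (1,3): δ = 47.78°  ✓
  (1,4): δ = 17.59°  ✓
  (1,5): δ = 104.75°  ·
  (2,3): δ = 135.83°  ·
  (2,4): δ = 70.47°  ·
  (2,5): δ = 16.70°  ✓
  (3,4): δ = 114.63°  ·
  (3,5): δ = 27.47°  ✓
  (4,5): δ = 92.84°  ·
antipodal pairs: 7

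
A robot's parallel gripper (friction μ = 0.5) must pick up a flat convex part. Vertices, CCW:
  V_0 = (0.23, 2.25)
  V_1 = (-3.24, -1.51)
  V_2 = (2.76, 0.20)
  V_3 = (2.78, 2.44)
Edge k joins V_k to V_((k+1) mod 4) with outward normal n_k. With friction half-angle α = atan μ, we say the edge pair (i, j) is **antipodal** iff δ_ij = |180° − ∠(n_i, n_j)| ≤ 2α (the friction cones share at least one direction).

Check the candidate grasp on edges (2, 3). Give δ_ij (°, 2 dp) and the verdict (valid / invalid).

δ = 85.23°, invalid

α = atan 0.5 = 26.57°;  2α = 53.13°
edge 2: e_2 = (+0.02, +2.24);  n_2 = (+1.0000, -0.0089)
edge 3: e_3 = (-2.55, -0.19);  n_3 = (-0.0743, +0.9972)
∠(n_2, n_3) = 94.77°
δ = |180° − 94.77°| = 85.23°
85.23° > 2α = 53.13°  →  invalid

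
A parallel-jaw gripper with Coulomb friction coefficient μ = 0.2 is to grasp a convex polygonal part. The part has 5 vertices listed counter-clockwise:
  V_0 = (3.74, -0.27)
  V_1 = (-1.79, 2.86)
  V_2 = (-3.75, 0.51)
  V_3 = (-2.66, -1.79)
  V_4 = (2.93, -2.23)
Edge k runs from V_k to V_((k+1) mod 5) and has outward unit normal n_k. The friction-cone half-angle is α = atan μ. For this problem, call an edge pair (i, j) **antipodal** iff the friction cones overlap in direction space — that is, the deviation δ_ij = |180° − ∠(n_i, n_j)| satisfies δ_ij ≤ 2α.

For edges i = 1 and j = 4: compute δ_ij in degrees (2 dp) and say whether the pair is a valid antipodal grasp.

α = atan 0.2 = 11.31°;  2α = 22.62°
edge 1: e_1 = (-1.96, -2.35);  n_1 = (-0.7680, +0.6405)
edge 4: e_4 = (+0.81, +1.96);  n_4 = (+0.9242, -0.3819)
∠(n_1, n_4) = 162.62°
δ = |180° − 162.62°| = 17.38°
17.38° ≤ 2α = 22.62°  →  valid

δ = 17.38°, valid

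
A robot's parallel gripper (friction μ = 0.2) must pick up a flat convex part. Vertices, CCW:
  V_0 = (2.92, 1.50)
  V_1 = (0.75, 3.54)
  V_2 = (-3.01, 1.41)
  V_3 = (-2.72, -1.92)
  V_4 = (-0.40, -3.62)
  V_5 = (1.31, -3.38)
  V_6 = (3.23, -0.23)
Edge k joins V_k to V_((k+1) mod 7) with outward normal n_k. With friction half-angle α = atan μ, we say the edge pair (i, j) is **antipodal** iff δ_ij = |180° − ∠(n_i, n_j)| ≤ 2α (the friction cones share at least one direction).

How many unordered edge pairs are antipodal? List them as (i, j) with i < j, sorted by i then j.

count = 3; pairs: (0,3), (1,4), (2,6)

α = atan 0.2 = 11.31°;  2α = 22.62°
n_0 = (+0.6849, +0.7286)
n_1 = (-0.4929, +0.8701)
n_2 = (-0.9962, -0.0868)
n_3 = (-0.5911, -0.8066)
n_4 = (+0.1390, -0.9903)
n_5 = (+0.8539, -0.5205)
n_6 = (+0.9843, +0.1764)
  (0,1): δ = 107.24°  ·
  (0,2): δ = 41.79°  ·
  (0,3): δ = 7.00°  ✓
  (0,4): δ = 51.22°  ·
  (0,5): δ = 101.87°  ·
  (0,6): δ = 143.39°  ·
  (1,2): δ = 114.55°  ·
  (1,3): δ = 65.76°  ·
  (1,4): δ = 21.54°  ✓
  (1,5): δ = 29.11°  ·
  (1,6): δ = 70.63°  ·
  (2,3): δ = 131.21°  ·
  (2,4): δ = 86.99°  ·
  (2,5): δ = 36.34°  ·
  (2,6): δ = 5.18°  ✓
  (3,4): δ = 135.78°  ·
  (3,5): δ = 85.13°  ·
  (3,6): δ = 43.61°  ·
  (4,5): δ = 129.35°  ·
  (4,6): δ = 87.83°  ·
  (5,6): δ = 138.48°  ·
antipodal pairs: 3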